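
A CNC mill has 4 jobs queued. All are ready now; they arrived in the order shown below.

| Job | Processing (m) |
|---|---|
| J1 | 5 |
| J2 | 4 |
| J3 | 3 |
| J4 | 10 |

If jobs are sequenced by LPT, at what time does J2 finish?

19

LPT (decreasing processing time): J4 J1 J2 J3.
J4: 0→10
J1: 10→15
J2: 15→19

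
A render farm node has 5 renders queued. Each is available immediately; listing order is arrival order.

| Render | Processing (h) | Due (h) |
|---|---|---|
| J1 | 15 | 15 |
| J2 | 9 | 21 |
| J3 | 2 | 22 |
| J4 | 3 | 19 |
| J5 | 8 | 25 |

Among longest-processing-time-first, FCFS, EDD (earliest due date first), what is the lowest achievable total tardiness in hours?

25

LPT (decreasing processing time): J1 J2 J5 J4 J3.
J1: 0→15, due 15, tardiness 0
J2: 15→24, due 21, tardiness 3
J5: 24→32, due 25, tardiness 7
J4: 32→35, due 19, tardiness 16
J3: 35→37, due 22, tardiness 15
Sum = 0+3+7+16+15 = 41.
FIFO (arrival order): J1 J2 J3 J4 J5.
J1: 0→15, due 15, tardiness 0
J2: 15→24, due 21, tardiness 3
J3: 24→26, due 22, tardiness 4
J4: 26→29, due 19, tardiness 10
J5: 29→37, due 25, tardiness 12
Sum = 0+3+4+10+12 = 29.
EDD (increasing due date): J1 J4 J2 J3 J5.
J1: 0→15, due 15, tardiness 0
J4: 15→18, due 19, tardiness 0
J2: 18→27, due 21, tardiness 6
J3: 27→29, due 22, tardiness 7
J5: 29→37, due 25, tardiness 12
Sum = 0+0+6+7+12 = 25.
LPT 41, FIFO 29, EDD 25 → minimum 25.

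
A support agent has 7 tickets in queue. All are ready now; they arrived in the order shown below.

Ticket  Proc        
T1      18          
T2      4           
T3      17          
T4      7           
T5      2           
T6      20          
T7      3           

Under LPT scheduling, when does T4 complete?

62

LPT (decreasing processing time): T6 T1 T3 T4 T2 T7 T5.
T6: 0→20
T1: 20→38
T3: 38→55
T4: 55→62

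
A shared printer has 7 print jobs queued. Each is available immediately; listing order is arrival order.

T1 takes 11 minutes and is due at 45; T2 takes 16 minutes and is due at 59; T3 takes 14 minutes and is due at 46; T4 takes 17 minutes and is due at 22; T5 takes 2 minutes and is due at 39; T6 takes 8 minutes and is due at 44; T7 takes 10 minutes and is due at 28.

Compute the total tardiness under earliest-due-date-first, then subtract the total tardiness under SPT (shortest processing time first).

-20

EDD (increasing due date): T4 T7 T5 T6 T1 T3 T2.
T4: 0→17, due 22, tardiness 0
T7: 17→27, due 28, tardiness 0
T5: 27→29, due 39, tardiness 0
T6: 29→37, due 44, tardiness 0
T1: 37→48, due 45, tardiness 3
T3: 48→62, due 46, tardiness 16
T2: 62→78, due 59, tardiness 19
Sum = 0+0+0+0+3+16+19 = 38.
SPT (increasing processing time): T5 T6 T7 T1 T3 T2 T4.
T5: 0→2, due 39, tardiness 0
T6: 2→10, due 44, tardiness 0
T7: 10→20, due 28, tardiness 0
T1: 20→31, due 45, tardiness 0
T3: 31→45, due 46, tardiness 0
T2: 45→61, due 59, tardiness 2
T4: 61→78, due 22, tardiness 56
Sum = 0+0+0+0+0+2+56 = 58.
Difference = 38 − 58 = -20.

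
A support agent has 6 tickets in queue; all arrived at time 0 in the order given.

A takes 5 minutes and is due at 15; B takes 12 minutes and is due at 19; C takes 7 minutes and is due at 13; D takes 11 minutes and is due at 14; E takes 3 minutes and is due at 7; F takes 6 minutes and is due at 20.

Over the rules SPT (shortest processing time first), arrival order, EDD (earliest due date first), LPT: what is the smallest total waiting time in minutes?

78

SPT (increasing processing time): E A F C D B.
E: waits 0, runs 0→3
A: waits 3, runs 3→8
F: waits 8, runs 8→14
C: waits 14, runs 14→21
D: waits 21, runs 21→32
B: waits 32, runs 32→44
Sum = 0+3+8+14+21+32 = 78.
FIFO (arrival order): A B C D E F.
A: waits 0, runs 0→5
B: waits 5, runs 5→17
C: waits 17, runs 17→24
D: waits 24, runs 24→35
E: waits 35, runs 35→38
F: waits 38, runs 38→44
Sum = 0+5+17+24+35+38 = 119.
EDD (increasing due date): E C D A B F.
E: waits 0, runs 0→3
C: waits 3, runs 3→10
D: waits 10, runs 10→21
A: waits 21, runs 21→26
B: waits 26, runs 26→38
F: waits 38, runs 38→44
Sum = 0+3+10+21+26+38 = 98.
LPT (decreasing processing time): B D C F A E.
B: waits 0, runs 0→12
D: waits 12, runs 12→23
C: waits 23, runs 23→30
F: waits 30, runs 30→36
A: waits 36, runs 36→41
E: waits 41, runs 41→44
Sum = 0+12+23+30+36+41 = 142.
SPT 78, FIFO 119, EDD 98, LPT 142 → minimum 78.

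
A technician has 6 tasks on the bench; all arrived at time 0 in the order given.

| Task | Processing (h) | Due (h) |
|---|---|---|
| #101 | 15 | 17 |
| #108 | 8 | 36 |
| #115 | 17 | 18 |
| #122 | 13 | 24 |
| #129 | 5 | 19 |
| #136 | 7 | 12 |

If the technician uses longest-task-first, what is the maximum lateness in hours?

LPT (decreasing processing time): #115 #101 #122 #108 #136 #129.
#115: 0→17, due 18, lateness -1
#101: 17→32, due 17, lateness 15
#122: 32→45, due 24, lateness 21
#108: 45→53, due 36, lateness 17
#136: 53→60, due 12, lateness 48
#129: 60→65, due 19, lateness 46
Maximum = 48.

48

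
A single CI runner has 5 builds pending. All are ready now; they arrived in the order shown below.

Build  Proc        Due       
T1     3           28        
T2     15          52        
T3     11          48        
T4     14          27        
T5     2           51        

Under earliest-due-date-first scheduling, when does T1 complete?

17

EDD (increasing due date): T4 T1 T3 T5 T2.
T4: 0→14
T1: 14→17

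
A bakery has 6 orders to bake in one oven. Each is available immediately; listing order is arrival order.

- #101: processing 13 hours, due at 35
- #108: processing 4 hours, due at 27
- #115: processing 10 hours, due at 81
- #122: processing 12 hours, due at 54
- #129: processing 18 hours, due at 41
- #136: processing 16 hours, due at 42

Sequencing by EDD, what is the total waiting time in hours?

170

EDD (increasing due date): #108 #101 #129 #136 #122 #115.
#108: waits 0, runs 0→4
#101: waits 4, runs 4→17
#129: waits 17, runs 17→35
#136: waits 35, runs 35→51
#122: waits 51, runs 51→63
#115: waits 63, runs 63→73
Sum = 0+4+17+35+51+63 = 170.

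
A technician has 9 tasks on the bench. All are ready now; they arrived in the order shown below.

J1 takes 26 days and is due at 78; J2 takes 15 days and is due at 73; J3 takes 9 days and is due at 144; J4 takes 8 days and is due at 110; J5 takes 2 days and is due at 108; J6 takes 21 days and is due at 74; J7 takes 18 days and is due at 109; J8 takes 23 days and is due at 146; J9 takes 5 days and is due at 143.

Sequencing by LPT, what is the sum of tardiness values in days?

LPT (decreasing processing time): J1 J8 J6 J7 J2 J3 J4 J9 J5.
J1: 0→26, due 78, tardiness 0
J8: 26→49, due 146, tardiness 0
J6: 49→70, due 74, tardiness 0
J7: 70→88, due 109, tardiness 0
J2: 88→103, due 73, tardiness 30
J3: 103→112, due 144, tardiness 0
J4: 112→120, due 110, tardiness 10
J9: 120→125, due 143, tardiness 0
J5: 125→127, due 108, tardiness 19
Sum = 0+0+0+0+30+0+10+0+19 = 59.

59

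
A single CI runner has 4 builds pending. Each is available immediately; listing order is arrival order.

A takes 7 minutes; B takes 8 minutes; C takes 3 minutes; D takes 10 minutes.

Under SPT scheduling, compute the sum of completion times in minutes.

SPT (increasing processing time): C A B D.
C: 0→3
A: 3→10
B: 10→18
D: 18→28
Sum = 3+10+18+28 = 59.

59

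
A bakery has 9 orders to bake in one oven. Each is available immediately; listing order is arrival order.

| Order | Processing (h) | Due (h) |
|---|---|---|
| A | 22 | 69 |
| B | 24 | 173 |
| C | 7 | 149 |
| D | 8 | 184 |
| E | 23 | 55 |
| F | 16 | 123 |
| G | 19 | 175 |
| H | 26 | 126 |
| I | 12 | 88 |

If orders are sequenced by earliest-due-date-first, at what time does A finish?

45

EDD (increasing due date): E A I F H C B G D.
E: 0→23
A: 23→45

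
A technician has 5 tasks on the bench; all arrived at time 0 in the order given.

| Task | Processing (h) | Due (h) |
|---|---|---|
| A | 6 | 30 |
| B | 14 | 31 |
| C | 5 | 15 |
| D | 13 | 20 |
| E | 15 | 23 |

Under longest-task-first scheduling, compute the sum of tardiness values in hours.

LPT (decreasing processing time): E B D A C.
E: 0→15, due 23, tardiness 0
B: 15→29, due 31, tardiness 0
D: 29→42, due 20, tardiness 22
A: 42→48, due 30, tardiness 18
C: 48→53, due 15, tardiness 38
Sum = 0+0+22+18+38 = 78.

78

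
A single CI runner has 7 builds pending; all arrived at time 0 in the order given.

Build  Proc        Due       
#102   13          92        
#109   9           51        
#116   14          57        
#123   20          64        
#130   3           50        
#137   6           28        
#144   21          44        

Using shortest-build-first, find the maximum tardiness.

42

SPT (increasing processing time): #130 #137 #109 #102 #116 #123 #144.
#130: 0→3, due 50, tardiness 0
#137: 3→9, due 28, tardiness 0
#109: 9→18, due 51, tardiness 0
#102: 18→31, due 92, tardiness 0
#116: 31→45, due 57, tardiness 0
#123: 45→65, due 64, tardiness 1
#144: 65→86, due 44, tardiness 42
Maximum = 42.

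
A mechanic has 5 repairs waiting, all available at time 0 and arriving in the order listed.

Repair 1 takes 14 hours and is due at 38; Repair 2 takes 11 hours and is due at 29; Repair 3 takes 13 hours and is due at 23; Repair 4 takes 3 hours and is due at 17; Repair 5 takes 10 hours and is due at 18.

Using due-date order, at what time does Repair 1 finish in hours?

EDD (increasing due date): Repair 4 Repair 5 Repair 3 Repair 2 Repair 1.
Repair 4: 0→3
Repair 5: 3→13
Repair 3: 13→26
Repair 2: 26→37
Repair 1: 37→51

51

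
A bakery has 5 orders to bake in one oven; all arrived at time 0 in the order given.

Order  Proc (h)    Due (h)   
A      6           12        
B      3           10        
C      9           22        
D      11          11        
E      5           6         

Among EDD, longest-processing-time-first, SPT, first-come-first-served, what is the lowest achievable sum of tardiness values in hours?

EDD (increasing due date): E B D A C.
E: 0→5, due 6, tardiness 0
B: 5→8, due 10, tardiness 0
D: 8→19, due 11, tardiness 8
A: 19→25, due 12, tardiness 13
C: 25→34, due 22, tardiness 12
Sum = 0+0+8+13+12 = 33.
LPT (decreasing processing time): D C A E B.
D: 0→11, due 11, tardiness 0
C: 11→20, due 22, tardiness 0
A: 20→26, due 12, tardiness 14
E: 26→31, due 6, tardiness 25
B: 31→34, due 10, tardiness 24
Sum = 0+0+14+25+24 = 63.
SPT (increasing processing time): B E A C D.
B: 0→3, due 10, tardiness 0
E: 3→8, due 6, tardiness 2
A: 8→14, due 12, tardiness 2
C: 14→23, due 22, tardiness 1
D: 23→34, due 11, tardiness 23
Sum = 0+2+2+1+23 = 28.
FIFO (arrival order): A B C D E.
A: 0→6, due 12, tardiness 0
B: 6→9, due 10, tardiness 0
C: 9→18, due 22, tardiness 0
D: 18→29, due 11, tardiness 18
E: 29→34, due 6, tardiness 28
Sum = 0+0+0+18+28 = 46.
EDD 33, LPT 63, SPT 28, FIFO 46 → minimum 28.

28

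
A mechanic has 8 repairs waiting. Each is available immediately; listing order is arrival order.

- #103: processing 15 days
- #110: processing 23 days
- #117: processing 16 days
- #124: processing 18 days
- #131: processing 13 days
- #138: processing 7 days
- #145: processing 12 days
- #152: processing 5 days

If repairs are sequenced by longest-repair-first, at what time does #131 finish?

85

LPT (decreasing processing time): #110 #124 #117 #103 #131 #145 #138 #152.
#110: 0→23
#124: 23→41
#117: 41→57
#103: 57→72
#131: 72→85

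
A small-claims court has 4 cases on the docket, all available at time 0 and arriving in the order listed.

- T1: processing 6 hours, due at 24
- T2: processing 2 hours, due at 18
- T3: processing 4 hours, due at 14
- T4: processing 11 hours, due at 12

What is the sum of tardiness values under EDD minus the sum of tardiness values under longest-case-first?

-11

EDD (increasing due date): T4 T3 T2 T1.
T4: 0→11, due 12, tardiness 0
T3: 11→15, due 14, tardiness 1
T2: 15→17, due 18, tardiness 0
T1: 17→23, due 24, tardiness 0
Sum = 0+1+0+0 = 1.
LPT (decreasing processing time): T4 T1 T3 T2.
T4: 0→11, due 12, tardiness 0
T1: 11→17, due 24, tardiness 0
T3: 17→21, due 14, tardiness 7
T2: 21→23, due 18, tardiness 5
Sum = 0+0+7+5 = 12.
Difference = 1 − 12 = -11.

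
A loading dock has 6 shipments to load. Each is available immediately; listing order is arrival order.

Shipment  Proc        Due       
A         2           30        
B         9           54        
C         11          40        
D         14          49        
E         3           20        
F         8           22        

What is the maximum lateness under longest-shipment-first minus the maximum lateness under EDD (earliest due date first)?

LPT (decreasing processing time): D C B F E A.
D: 0→14, due 49, lateness -35
C: 14→25, due 40, lateness -15
B: 25→34, due 54, lateness -20
F: 34→42, due 22, lateness 20
E: 42→45, due 20, lateness 25
A: 45→47, due 30, lateness 17
Maximum = 25.
EDD (increasing due date): E F A C D B.
E: 0→3, due 20, lateness -17
F: 3→11, due 22, lateness -11
A: 11→13, due 30, lateness -17
C: 13→24, due 40, lateness -16
D: 24→38, due 49, lateness -11
B: 38→47, due 54, lateness -7
Maximum = -7.
Difference = 25 − -7 = 32.

32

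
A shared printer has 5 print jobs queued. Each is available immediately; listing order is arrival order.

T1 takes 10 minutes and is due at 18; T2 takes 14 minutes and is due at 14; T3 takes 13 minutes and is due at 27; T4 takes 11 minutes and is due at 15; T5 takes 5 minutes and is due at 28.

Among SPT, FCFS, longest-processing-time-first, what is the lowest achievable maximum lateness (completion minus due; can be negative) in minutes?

30

SPT (increasing processing time): T5 T1 T4 T3 T2.
T5: 0→5, due 28, lateness -23
T1: 5→15, due 18, lateness -3
T4: 15→26, due 15, lateness 11
T3: 26→39, due 27, lateness 12
T2: 39→53, due 14, lateness 39
Maximum = 39.
FIFO (arrival order): T1 T2 T3 T4 T5.
T1: 0→10, due 18, lateness -8
T2: 10→24, due 14, lateness 10
T3: 24→37, due 27, lateness 10
T4: 37→48, due 15, lateness 33
T5: 48→53, due 28, lateness 25
Maximum = 33.
LPT (decreasing processing time): T2 T3 T4 T1 T5.
T2: 0→14, due 14, lateness 0
T3: 14→27, due 27, lateness 0
T4: 27→38, due 15, lateness 23
T1: 38→48, due 18, lateness 30
T5: 48→53, due 28, lateness 25
Maximum = 30.
SPT 39, FIFO 33, LPT 30 → minimum 30.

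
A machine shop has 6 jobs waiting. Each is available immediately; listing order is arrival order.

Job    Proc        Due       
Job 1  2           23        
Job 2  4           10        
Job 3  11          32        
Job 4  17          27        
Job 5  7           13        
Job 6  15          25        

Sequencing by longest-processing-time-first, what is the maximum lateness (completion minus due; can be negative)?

LPT (decreasing processing time): Job 4 Job 6 Job 3 Job 5 Job 2 Job 1.
Job 4: 0→17, due 27, lateness -10
Job 6: 17→32, due 25, lateness 7
Job 3: 32→43, due 32, lateness 11
Job 5: 43→50, due 13, lateness 37
Job 2: 50→54, due 10, lateness 44
Job 1: 54→56, due 23, lateness 33
Maximum = 44.

44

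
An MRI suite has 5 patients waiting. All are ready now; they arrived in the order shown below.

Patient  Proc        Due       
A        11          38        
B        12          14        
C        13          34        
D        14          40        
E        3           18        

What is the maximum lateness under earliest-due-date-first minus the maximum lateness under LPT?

EDD (increasing due date): B E C A D.
B: 0→12, due 14, lateness -2
E: 12→15, due 18, lateness -3
C: 15→28, due 34, lateness -6
A: 28→39, due 38, lateness 1
D: 39→53, due 40, lateness 13
Maximum = 13.
LPT (decreasing processing time): D C B A E.
D: 0→14, due 40, lateness -26
C: 14→27, due 34, lateness -7
B: 27→39, due 14, lateness 25
A: 39→50, due 38, lateness 12
E: 50→53, due 18, lateness 35
Maximum = 35.
Difference = 13 − 35 = -22.

-22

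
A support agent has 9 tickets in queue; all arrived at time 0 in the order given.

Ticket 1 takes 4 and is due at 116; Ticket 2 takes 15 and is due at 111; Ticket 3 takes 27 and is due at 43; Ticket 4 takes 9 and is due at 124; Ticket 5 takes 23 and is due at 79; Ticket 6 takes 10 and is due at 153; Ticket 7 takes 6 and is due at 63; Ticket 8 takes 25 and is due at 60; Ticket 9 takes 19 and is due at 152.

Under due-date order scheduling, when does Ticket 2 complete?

EDD (increasing due date): Ticket 3 Ticket 8 Ticket 7 Ticket 5 Ticket 2 Ticket 1 Ticket 4 Ticket 9 Ticket 6.
Ticket 3: 0→27
Ticket 8: 27→52
Ticket 7: 52→58
Ticket 5: 58→81
Ticket 2: 81→96

96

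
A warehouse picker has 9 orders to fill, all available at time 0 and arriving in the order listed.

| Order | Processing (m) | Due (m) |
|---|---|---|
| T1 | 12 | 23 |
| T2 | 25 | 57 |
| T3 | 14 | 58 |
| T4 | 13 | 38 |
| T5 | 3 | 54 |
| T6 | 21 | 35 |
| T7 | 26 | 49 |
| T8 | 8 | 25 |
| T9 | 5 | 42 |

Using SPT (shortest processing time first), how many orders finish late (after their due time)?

SPT (increasing processing time): T5 T9 T8 T1 T4 T3 T6 T2 T7.
T5: 0→3, due 54, tardiness 0
T9: 3→8, due 42, tardiness 0
T8: 8→16, due 25, tardiness 0
T1: 16→28, due 23, tardiness 5
T4: 28→41, due 38, tardiness 3
T3: 41→55, due 58, tardiness 0
T6: 55→76, due 35, tardiness 41
T2: 76→101, due 57, tardiness 44
T7: 101→127, due 49, tardiness 78
Late orders: 5.

5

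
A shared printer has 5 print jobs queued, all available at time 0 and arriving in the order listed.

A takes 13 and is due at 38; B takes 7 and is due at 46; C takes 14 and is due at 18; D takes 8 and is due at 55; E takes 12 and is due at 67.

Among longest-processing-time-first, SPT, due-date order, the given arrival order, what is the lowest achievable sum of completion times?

LPT (decreasing processing time): C A E D B.
C: 0→14
A: 14→27
E: 27→39
D: 39→47
B: 47→54
Sum = 14+27+39+47+54 = 181.
SPT (increasing processing time): B D E A C.
B: 0→7
D: 7→15
E: 15→27
A: 27→40
C: 40→54
Sum = 7+15+27+40+54 = 143.
EDD (increasing due date): C A B D E.
C: 0→14
A: 14→27
B: 27→34
D: 34→42
E: 42→54
Sum = 14+27+34+42+54 = 171.
FIFO (arrival order): A B C D E.
A: 0→13
B: 13→20
C: 20→34
D: 34→42
E: 42→54
Sum = 13+20+34+42+54 = 163.
LPT 181, SPT 143, EDD 171, FIFO 163 → minimum 143.

143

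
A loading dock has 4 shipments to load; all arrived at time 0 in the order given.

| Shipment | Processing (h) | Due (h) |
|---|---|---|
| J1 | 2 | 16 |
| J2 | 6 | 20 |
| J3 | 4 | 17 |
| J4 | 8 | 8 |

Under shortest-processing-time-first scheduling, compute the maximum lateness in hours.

12

SPT (increasing processing time): J1 J3 J2 J4.
J1: 0→2, due 16, lateness -14
J3: 2→6, due 17, lateness -11
J2: 6→12, due 20, lateness -8
J4: 12→20, due 8, lateness 12
Maximum = 12.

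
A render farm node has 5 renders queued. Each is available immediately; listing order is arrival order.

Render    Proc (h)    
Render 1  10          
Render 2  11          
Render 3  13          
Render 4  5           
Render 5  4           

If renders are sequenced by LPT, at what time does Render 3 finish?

13

LPT (decreasing processing time): Render 3 Render 2 Render 1 Render 4 Render 5.
Render 3: 0→13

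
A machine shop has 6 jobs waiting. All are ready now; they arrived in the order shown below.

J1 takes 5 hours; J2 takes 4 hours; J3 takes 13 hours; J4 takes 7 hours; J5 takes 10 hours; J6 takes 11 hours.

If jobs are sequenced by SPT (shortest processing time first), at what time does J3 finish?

SPT (increasing processing time): J2 J1 J4 J5 J6 J3.
J2: 0→4
J1: 4→9
J4: 9→16
J5: 16→26
J6: 26→37
J3: 37→50

50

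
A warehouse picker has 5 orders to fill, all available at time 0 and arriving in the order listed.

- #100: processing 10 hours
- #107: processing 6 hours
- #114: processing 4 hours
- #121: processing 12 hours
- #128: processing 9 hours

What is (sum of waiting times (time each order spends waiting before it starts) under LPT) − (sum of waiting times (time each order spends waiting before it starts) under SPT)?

LPT (decreasing processing time): #121 #100 #128 #107 #114.
#121: waits 0, runs 0→12
#100: waits 12, runs 12→22
#128: waits 22, runs 22→31
#107: waits 31, runs 31→37
#114: waits 37, runs 37→41
Sum = 0+12+22+31+37 = 102.
SPT (increasing processing time): #114 #107 #128 #100 #121.
#114: waits 0, runs 0→4
#107: waits 4, runs 4→10
#128: waits 10, runs 10→19
#100: waits 19, runs 19→29
#121: waits 29, runs 29→41
Sum = 0+4+10+19+29 = 62.
Difference = 102 − 62 = 40.

40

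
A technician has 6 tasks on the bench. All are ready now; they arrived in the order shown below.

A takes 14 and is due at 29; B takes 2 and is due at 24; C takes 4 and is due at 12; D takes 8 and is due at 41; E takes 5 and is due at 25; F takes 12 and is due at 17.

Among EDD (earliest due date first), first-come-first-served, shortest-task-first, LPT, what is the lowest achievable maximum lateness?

EDD (increasing due date): C F B E A D.
C: 0→4, due 12, lateness -8
F: 4→16, due 17, lateness -1
B: 16→18, due 24, lateness -6
E: 18→23, due 25, lateness -2
A: 23→37, due 29, lateness 8
D: 37→45, due 41, lateness 4
Maximum = 8.
FIFO (arrival order): A B C D E F.
A: 0→14, due 29, lateness -15
B: 14→16, due 24, lateness -8
C: 16→20, due 12, lateness 8
D: 20→28, due 41, lateness -13
E: 28→33, due 25, lateness 8
F: 33→45, due 17, lateness 28
Maximum = 28.
SPT (increasing processing time): B C E D F A.
B: 0→2, due 24, lateness -22
C: 2→6, due 12, lateness -6
E: 6→11, due 25, lateness -14
D: 11→19, due 41, lateness -22
F: 19→31, due 17, lateness 14
A: 31→45, due 29, lateness 16
Maximum = 16.
LPT (decreasing processing time): A F D E C B.
A: 0→14, due 29, lateness -15
F: 14→26, due 17, lateness 9
D: 26→34, due 41, lateness -7
E: 34→39, due 25, lateness 14
C: 39→43, due 12, lateness 31
B: 43→45, due 24, lateness 21
Maximum = 31.
EDD 8, FIFO 28, SPT 16, LPT 31 → minimum 8.

8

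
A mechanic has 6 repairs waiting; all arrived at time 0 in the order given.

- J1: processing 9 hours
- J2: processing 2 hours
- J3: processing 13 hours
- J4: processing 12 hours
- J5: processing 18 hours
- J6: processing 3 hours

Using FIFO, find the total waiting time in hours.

FIFO (arrival order): J1 J2 J3 J4 J5 J6.
J1: waits 0, runs 0→9
J2: waits 9, runs 9→11
J3: waits 11, runs 11→24
J4: waits 24, runs 24→36
J5: waits 36, runs 36→54
J6: waits 54, runs 54→57
Sum = 0+9+11+24+36+54 = 134.

134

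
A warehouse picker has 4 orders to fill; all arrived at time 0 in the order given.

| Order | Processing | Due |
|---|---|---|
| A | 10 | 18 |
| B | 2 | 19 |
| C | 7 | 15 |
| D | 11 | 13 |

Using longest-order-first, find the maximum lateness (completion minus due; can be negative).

LPT (decreasing processing time): D A C B.
D: 0→11, due 13, lateness -2
A: 11→21, due 18, lateness 3
C: 21→28, due 15, lateness 13
B: 28→30, due 19, lateness 11
Maximum = 13.

13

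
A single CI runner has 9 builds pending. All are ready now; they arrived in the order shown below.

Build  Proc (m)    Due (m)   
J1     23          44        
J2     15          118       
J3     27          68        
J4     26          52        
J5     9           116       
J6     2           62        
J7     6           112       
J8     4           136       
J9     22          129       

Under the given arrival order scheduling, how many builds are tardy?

FIFO (arrival order): J1 J2 J3 J4 J5 J6 J7 J8 J9.
J1: 0→23, due 44, tardiness 0
J2: 23→38, due 118, tardiness 0
J3: 38→65, due 68, tardiness 0
J4: 65→91, due 52, tardiness 39
J5: 91→100, due 116, tardiness 0
J6: 100→102, due 62, tardiness 40
J7: 102→108, due 112, tardiness 0
J8: 108→112, due 136, tardiness 0
J9: 112→134, due 129, tardiness 5
Late builds: 3.

3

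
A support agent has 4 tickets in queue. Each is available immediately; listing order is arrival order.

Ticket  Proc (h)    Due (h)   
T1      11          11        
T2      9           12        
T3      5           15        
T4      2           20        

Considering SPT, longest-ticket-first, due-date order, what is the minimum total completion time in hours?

52

SPT (increasing processing time): T4 T3 T2 T1.
T4: 0→2
T3: 2→7
T2: 7→16
T1: 16→27
Sum = 2+7+16+27 = 52.
LPT (decreasing processing time): T1 T2 T3 T4.
T1: 0→11
T2: 11→20
T3: 20→25
T4: 25→27
Sum = 11+20+25+27 = 83.
EDD (increasing due date): T1 T2 T3 T4.
T1: 0→11
T2: 11→20
T3: 20→25
T4: 25→27
Sum = 11+20+25+27 = 83.
SPT 52, LPT 83, EDD 83 → minimum 52.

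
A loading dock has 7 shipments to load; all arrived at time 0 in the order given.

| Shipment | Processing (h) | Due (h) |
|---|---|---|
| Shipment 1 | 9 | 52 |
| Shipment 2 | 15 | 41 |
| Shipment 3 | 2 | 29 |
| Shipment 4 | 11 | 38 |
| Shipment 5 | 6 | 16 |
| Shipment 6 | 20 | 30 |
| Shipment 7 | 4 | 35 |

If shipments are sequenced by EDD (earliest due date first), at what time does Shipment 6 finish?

EDD (increasing due date): Shipment 5 Shipment 3 Shipment 6 Shipment 7 Shipment 4 Shipment 2 Shipment 1.
Shipment 5: 0→6
Shipment 3: 6→8
Shipment 6: 8→28

28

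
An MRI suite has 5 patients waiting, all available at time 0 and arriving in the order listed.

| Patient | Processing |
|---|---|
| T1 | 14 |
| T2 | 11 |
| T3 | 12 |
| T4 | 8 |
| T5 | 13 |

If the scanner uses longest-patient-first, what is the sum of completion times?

LPT (decreasing processing time): T1 T5 T3 T2 T4.
T1: 0→14
T5: 14→27
T3: 27→39
T2: 39→50
T4: 50→58
Sum = 14+27+39+50+58 = 188.

188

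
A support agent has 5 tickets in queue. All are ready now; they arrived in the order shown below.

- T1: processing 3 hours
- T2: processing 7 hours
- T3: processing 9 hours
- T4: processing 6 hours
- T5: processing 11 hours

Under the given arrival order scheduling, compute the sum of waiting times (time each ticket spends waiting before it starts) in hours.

57

FIFO (arrival order): T1 T2 T3 T4 T5.
T1: waits 0, runs 0→3
T2: waits 3, runs 3→10
T3: waits 10, runs 10→19
T4: waits 19, runs 19→25
T5: waits 25, runs 25→36
Sum = 0+3+10+19+25 = 57.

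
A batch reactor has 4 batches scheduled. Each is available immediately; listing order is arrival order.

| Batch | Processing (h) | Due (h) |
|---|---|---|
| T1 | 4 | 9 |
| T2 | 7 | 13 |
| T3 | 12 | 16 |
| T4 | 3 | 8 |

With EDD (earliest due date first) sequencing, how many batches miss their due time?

2

EDD (increasing due date): T4 T1 T2 T3.
T4: 0→3, due 8, tardiness 0
T1: 3→7, due 9, tardiness 0
T2: 7→14, due 13, tardiness 1
T3: 14→26, due 16, tardiness 10
Late batches: 2.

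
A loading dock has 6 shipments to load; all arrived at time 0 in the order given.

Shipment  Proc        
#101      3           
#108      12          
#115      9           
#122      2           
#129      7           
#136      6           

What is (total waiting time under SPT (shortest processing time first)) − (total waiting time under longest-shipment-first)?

SPT (increasing processing time): #122 #101 #136 #129 #115 #108.
#122: waits 0, runs 0→2
#101: waits 2, runs 2→5
#136: waits 5, runs 5→11
#129: waits 11, runs 11→18
#115: waits 18, runs 18→27
#108: waits 27, runs 27→39
Sum = 0+2+5+11+18+27 = 63.
LPT (decreasing processing time): #108 #115 #129 #136 #101 #122.
#108: waits 0, runs 0→12
#115: waits 12, runs 12→21
#129: waits 21, runs 21→28
#136: waits 28, runs 28→34
#101: waits 34, runs 34→37
#122: waits 37, runs 37→39
Sum = 0+12+21+28+34+37 = 132.
Difference = 63 − 132 = -69.

-69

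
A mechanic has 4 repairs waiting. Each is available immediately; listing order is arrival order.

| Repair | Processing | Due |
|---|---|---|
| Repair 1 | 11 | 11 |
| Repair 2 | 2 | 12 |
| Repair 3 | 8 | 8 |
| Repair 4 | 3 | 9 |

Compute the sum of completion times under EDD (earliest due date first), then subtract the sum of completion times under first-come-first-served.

EDD (increasing due date): Repair 3 Repair 4 Repair 1 Repair 2.
Repair 3: 0→8
Repair 4: 8→11
Repair 1: 11→22
Repair 2: 22→24
Sum = 8+11+22+24 = 65.
FIFO (arrival order): Repair 1 Repair 2 Repair 3 Repair 4.
Repair 1: 0→11
Repair 2: 11→13
Repair 3: 13→21
Repair 4: 21→24
Sum = 11+13+21+24 = 69.
Difference = 65 − 69 = -4.

-4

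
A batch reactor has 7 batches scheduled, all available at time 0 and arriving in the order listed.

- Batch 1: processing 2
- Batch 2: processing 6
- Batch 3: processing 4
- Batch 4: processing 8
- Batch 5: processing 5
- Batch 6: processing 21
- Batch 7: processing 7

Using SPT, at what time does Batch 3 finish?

6

SPT (increasing processing time): Batch 1 Batch 3 Batch 5 Batch 2 Batch 7 Batch 4 Batch 6.
Batch 1: 0→2
Batch 3: 2→6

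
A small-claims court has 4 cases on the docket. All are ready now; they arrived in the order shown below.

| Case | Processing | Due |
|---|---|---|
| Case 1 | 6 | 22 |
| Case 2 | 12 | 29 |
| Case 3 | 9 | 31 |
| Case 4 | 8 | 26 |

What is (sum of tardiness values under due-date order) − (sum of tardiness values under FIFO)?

-5

EDD (increasing due date): Case 1 Case 4 Case 2 Case 3.
Case 1: 0→6, due 22, tardiness 0
Case 4: 6→14, due 26, tardiness 0
Case 2: 14→26, due 29, tardiness 0
Case 3: 26→35, due 31, tardiness 4
Sum = 0+0+0+4 = 4.
FIFO (arrival order): Case 1 Case 2 Case 3 Case 4.
Case 1: 0→6, due 22, tardiness 0
Case 2: 6→18, due 29, tardiness 0
Case 3: 18→27, due 31, tardiness 0
Case 4: 27→35, due 26, tardiness 9
Sum = 0+0+0+9 = 9.
Difference = 4 − 9 = -5.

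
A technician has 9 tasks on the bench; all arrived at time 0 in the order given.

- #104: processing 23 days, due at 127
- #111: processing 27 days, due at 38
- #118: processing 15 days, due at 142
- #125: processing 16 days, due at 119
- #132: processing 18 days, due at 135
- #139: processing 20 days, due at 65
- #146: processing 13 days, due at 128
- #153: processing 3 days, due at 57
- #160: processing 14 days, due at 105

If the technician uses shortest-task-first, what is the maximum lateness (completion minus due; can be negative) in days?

111

SPT (increasing processing time): #153 #146 #160 #118 #125 #132 #139 #104 #111.
#153: 0→3, due 57, lateness -54
#146: 3→16, due 128, lateness -112
#160: 16→30, due 105, lateness -75
#118: 30→45, due 142, lateness -97
#125: 45→61, due 119, lateness -58
#132: 61→79, due 135, lateness -56
#139: 79→99, due 65, lateness 34
#104: 99→122, due 127, lateness -5
#111: 122→149, due 38, lateness 111
Maximum = 111.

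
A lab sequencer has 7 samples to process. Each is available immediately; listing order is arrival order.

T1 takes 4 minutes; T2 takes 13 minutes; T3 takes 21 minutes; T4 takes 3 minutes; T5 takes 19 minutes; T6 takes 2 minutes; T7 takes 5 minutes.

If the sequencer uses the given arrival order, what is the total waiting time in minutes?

FIFO (arrival order): T1 T2 T3 T4 T5 T6 T7.
T1: waits 0, runs 0→4
T2: waits 4, runs 4→17
T3: waits 17, runs 17→38
T4: waits 38, runs 38→41
T5: waits 41, runs 41→60
T6: waits 60, runs 60→62
T7: waits 62, runs 62→67
Sum = 0+4+17+38+41+60+62 = 222.

222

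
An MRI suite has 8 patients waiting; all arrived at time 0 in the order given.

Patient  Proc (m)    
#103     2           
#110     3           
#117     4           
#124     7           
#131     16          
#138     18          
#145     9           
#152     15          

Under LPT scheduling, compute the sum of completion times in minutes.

439

LPT (decreasing processing time): #138 #131 #152 #145 #124 #117 #110 #103.
#138: 0→18
#131: 18→34
#152: 34→49
#145: 49→58
#124: 58→65
#117: 65→69
#110: 69→72
#103: 72→74
Sum = 18+34+49+58+65+69+72+74 = 439.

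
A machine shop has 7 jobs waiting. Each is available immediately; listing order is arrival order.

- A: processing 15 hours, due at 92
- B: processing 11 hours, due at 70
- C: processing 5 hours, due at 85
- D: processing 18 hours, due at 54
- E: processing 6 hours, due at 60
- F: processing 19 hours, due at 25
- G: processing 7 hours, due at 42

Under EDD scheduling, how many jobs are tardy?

EDD (increasing due date): F G D E B C A.
F: 0→19, due 25, tardiness 0
G: 19→26, due 42, tardiness 0
D: 26→44, due 54, tardiness 0
E: 44→50, due 60, tardiness 0
B: 50→61, due 70, tardiness 0
C: 61→66, due 85, tardiness 0
A: 66→81, due 92, tardiness 0
Late jobs: 0.

0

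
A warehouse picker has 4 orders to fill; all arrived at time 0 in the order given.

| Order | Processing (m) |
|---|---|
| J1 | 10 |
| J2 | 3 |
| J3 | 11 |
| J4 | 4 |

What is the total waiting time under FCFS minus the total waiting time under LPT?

-10

FIFO (arrival order): J1 J2 J3 J4.
J1: waits 0, runs 0→10
J2: waits 10, runs 10→13
J3: waits 13, runs 13→24
J4: waits 24, runs 24→28
Sum = 0+10+13+24 = 47.
LPT (decreasing processing time): J3 J1 J4 J2.
J3: waits 0, runs 0→11
J1: waits 11, runs 11→21
J4: waits 21, runs 21→25
J2: waits 25, runs 25→28
Sum = 0+11+21+25 = 57.
Difference = 47 − 57 = -10.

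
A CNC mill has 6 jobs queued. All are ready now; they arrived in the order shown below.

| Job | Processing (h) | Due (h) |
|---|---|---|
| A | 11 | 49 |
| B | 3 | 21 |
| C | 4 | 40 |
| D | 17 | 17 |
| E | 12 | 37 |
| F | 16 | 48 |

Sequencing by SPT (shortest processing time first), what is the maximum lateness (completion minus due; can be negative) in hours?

46

SPT (increasing processing time): B C A E F D.
B: 0→3, due 21, lateness -18
C: 3→7, due 40, lateness -33
A: 7→18, due 49, lateness -31
E: 18→30, due 37, lateness -7
F: 30→46, due 48, lateness -2
D: 46→63, due 17, lateness 46
Maximum = 46.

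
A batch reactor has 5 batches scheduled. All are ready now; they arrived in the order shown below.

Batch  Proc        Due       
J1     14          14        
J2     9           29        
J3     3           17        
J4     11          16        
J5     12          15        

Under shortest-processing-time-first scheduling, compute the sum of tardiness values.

62

SPT (increasing processing time): J3 J2 J4 J5 J1.
J3: 0→3, due 17, tardiness 0
J2: 3→12, due 29, tardiness 0
J4: 12→23, due 16, tardiness 7
J5: 23→35, due 15, tardiness 20
J1: 35→49, due 14, tardiness 35
Sum = 0+0+7+20+35 = 62.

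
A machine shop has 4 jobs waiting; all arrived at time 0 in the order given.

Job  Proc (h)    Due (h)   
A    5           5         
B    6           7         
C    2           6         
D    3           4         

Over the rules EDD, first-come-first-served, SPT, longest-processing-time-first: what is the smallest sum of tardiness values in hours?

15

EDD (increasing due date): D A C B.
D: 0→3, due 4, tardiness 0
A: 3→8, due 5, tardiness 3
C: 8→10, due 6, tardiness 4
B: 10→16, due 7, tardiness 9
Sum = 0+3+4+9 = 16.
FIFO (arrival order): A B C D.
A: 0→5, due 5, tardiness 0
B: 5→11, due 7, tardiness 4
C: 11→13, due 6, tardiness 7
D: 13→16, due 4, tardiness 12
Sum = 0+4+7+12 = 23.
SPT (increasing processing time): C D A B.
C: 0→2, due 6, tardiness 0
D: 2→5, due 4, tardiness 1
A: 5→10, due 5, tardiness 5
B: 10→16, due 7, tardiness 9
Sum = 0+1+5+9 = 15.
LPT (decreasing processing time): B A D C.
B: 0→6, due 7, tardiness 0
A: 6→11, due 5, tardiness 6
D: 11→14, due 4, tardiness 10
C: 14→16, due 6, tardiness 10
Sum = 0+6+10+10 = 26.
EDD 16, FIFO 23, SPT 15, LPT 26 → minimum 15.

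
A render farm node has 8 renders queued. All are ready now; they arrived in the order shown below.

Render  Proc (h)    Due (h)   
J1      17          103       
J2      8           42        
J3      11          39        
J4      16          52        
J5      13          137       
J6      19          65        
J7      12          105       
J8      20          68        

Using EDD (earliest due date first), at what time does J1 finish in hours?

EDD (increasing due date): J3 J2 J4 J6 J8 J1 J7 J5.
J3: 0→11
J2: 11→19
J4: 19→35
J6: 35→54
J8: 54→74
J1: 74→91

91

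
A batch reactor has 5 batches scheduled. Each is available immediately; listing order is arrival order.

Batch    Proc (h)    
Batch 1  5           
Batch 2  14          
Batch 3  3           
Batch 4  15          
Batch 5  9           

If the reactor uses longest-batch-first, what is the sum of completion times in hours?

LPT (decreasing processing time): Batch 4 Batch 2 Batch 5 Batch 1 Batch 3.
Batch 4: 0→15
Batch 2: 15→29
Batch 5: 29→38
Batch 1: 38→43
Batch 3: 43→46
Sum = 15+29+38+43+46 = 171.

171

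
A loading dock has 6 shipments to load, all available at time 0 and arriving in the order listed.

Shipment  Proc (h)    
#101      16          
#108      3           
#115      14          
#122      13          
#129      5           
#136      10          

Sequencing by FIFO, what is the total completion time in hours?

FIFO (arrival order): #101 #108 #115 #122 #129 #136.
#101: 0→16
#108: 16→19
#115: 19→33
#122: 33→46
#129: 46→51
#136: 51→61
Sum = 16+19+33+46+51+61 = 226.

226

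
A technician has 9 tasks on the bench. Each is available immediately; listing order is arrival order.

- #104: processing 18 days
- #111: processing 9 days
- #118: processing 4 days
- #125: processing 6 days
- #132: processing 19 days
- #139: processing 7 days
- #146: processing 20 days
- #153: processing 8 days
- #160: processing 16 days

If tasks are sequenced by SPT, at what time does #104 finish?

SPT (increasing processing time): #118 #125 #139 #153 #111 #160 #104 #132 #146.
#118: 0→4
#125: 4→10
#139: 10→17
#153: 17→25
#111: 25→34
#160: 34→50
#104: 50→68

68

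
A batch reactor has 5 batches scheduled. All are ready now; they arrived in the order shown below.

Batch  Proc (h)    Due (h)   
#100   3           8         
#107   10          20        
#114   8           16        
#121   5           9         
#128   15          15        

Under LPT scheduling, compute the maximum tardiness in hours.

LPT (decreasing processing time): #128 #107 #114 #121 #100.
#128: 0→15, due 15, tardiness 0
#107: 15→25, due 20, tardiness 5
#114: 25→33, due 16, tardiness 17
#121: 33→38, due 9, tardiness 29
#100: 38→41, due 8, tardiness 33
Maximum = 33.

33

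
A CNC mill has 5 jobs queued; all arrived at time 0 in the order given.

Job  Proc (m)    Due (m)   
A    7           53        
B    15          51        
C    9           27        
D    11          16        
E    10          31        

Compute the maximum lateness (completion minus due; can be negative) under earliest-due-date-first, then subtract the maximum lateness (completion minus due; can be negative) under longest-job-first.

EDD (increasing due date): D C E B A.
D: 0→11, due 16, lateness -5
C: 11→20, due 27, lateness -7
E: 20→30, due 31, lateness -1
B: 30→45, due 51, lateness -6
A: 45→52, due 53, lateness -1
Maximum = -1.
LPT (decreasing processing time): B D E C A.
B: 0→15, due 51, lateness -36
D: 15→26, due 16, lateness 10
E: 26→36, due 31, lateness 5
C: 36→45, due 27, lateness 18
A: 45→52, due 53, lateness -1
Maximum = 18.
Difference = -1 − 18 = -19.

-19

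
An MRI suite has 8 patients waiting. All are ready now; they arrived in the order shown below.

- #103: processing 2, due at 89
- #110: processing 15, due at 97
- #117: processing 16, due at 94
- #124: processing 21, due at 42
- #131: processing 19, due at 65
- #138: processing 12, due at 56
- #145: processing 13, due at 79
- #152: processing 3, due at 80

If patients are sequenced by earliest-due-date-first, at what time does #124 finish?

21

EDD (increasing due date): #124 #138 #131 #145 #152 #103 #117 #110.
#124: 0→21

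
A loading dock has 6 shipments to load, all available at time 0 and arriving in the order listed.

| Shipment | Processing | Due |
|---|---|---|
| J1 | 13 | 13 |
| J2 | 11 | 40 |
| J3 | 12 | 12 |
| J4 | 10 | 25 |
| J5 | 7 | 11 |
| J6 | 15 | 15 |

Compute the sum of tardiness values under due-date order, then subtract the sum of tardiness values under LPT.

EDD (increasing due date): J5 J3 J1 J6 J4 J2.
J5: 0→7, due 11, tardiness 0
J3: 7→19, due 12, tardiness 7
J1: 19→32, due 13, tardiness 19
J6: 32→47, due 15, tardiness 32
J4: 47→57, due 25, tardiness 32
J2: 57→68, due 40, tardiness 28
Sum = 0+7+19+32+32+28 = 118.
LPT (decreasing processing time): J6 J1 J3 J2 J4 J5.
J6: 0→15, due 15, tardiness 0
J1: 15→28, due 13, tardiness 15
J3: 28→40, due 12, tardiness 28
J2: 40→51, due 40, tardiness 11
J4: 51→61, due 25, tardiness 36
J5: 61→68, due 11, tardiness 57
Sum = 0+15+28+11+36+57 = 147.
Difference = 118 − 147 = -29.

-29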